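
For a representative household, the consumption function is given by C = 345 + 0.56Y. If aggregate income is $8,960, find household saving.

C = 345 + 0.56(8960) = 345 + 5017.6 = 5362.6
S = Y − C = 8960 − 5362.6 = 3597.4

S = 3597.4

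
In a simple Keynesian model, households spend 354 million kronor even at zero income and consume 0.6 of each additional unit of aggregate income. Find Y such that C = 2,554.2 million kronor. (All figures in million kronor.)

Y = 3667

354 + 0.6Y = 2554.2
0.6Y = 2200.2, so Y = 2200.2/0.6 = 3667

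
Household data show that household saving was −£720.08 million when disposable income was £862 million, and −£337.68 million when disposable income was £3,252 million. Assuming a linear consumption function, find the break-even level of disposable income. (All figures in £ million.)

MPS = ΔS/ΔY = (-337.68 − (-720.08))/(3252 − 862) = 382.4/2390 = 0.16
MPC = 1 − MPS = 0.84
From S(862) = -720.08: −a + 0.16(862) = -720.08, so a = 137.92 − (-720.08) = 858
Break-even (S = 0): Y = a/MPS = 858/0.16 = 5362.5

Y = 5362.5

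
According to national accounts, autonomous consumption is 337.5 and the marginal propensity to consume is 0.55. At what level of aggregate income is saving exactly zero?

At break-even, C = Y: 337.5 + 0.55Y = Y
0.45Y = 337.5, so Y = 337.5/0.45 = 750

Y = 750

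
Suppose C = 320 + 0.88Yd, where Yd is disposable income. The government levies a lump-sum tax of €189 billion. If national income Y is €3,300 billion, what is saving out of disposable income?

Yd = Y − T = 3300 − 189 = 3111
C = 320 + 0.88(3111) = 320 + 2737.68 = 3057.68
S = Yd − C = 3111 − 3057.68 = 53.32

S = 53.32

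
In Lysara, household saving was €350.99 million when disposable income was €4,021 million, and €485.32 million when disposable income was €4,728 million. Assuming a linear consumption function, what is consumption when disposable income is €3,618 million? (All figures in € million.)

C = 3343.58

MPS = ΔS/ΔY = (485.32 − 350.99)/(4728 − 4021) = 134.33/707 = 0.19
MPC = 1 − MPS = 0.81
Autonomous saving = 350.99 − 0.19(4021) = -413, so a = 413
C = 413 + 0.81(3618) = 413 + 2930.58 = 3343.58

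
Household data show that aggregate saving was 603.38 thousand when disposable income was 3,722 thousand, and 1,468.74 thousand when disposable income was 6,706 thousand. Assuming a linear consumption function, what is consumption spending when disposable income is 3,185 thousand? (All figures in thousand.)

MPS = ΔS/ΔY = (1468.74 − 603.38)/(6706 − 3722) = 865.36/2984 = 0.29
MPC = 1 − MPS = 0.71
Autonomous saving = 603.38 − 0.29(3722) = -476, so a = 476
C = 476 + 0.71(3185) = 476 + 2261.35 = 2737.35

C = 2737.35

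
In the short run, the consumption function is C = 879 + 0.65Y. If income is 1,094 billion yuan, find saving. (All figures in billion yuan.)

S = -496.1

C = 879 + 0.65(1094) = 879 + 711.1 = 1590.1
S = Y − C = 1094 − 1590.1 = -496.1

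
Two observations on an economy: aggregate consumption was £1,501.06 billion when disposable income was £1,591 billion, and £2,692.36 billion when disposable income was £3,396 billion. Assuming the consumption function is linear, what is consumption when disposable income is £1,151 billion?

MPC = (2692.36 − 1501.06)/(3396 − 1591) = 1191.3/1805 = 0.66
a = 1501.06 − 0.66(1591) = 1501.06 − 1050.06 = 451
C = 451 + 0.66(1151) = 451 + 759.66 = 1210.66

C = 1210.66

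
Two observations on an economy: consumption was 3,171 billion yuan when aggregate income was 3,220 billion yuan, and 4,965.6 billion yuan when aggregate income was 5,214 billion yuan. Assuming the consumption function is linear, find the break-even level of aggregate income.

Y = 2730

MPC = (4965.6 − 3171)/(5214 − 3220) = 1794.6/1994 = 0.9
a = 3171 − 0.9(3220) = 3171 − 2898 = 273
Break-even: Y = a/(1−MPC) = 273/0.1 = 2730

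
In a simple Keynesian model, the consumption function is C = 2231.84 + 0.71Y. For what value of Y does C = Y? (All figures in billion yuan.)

At break-even, C = Y: 2231.84 + 0.71Y = Y
0.29Y = 2231.84, so Y = 2231.84/0.29 = 7696

Y = 7696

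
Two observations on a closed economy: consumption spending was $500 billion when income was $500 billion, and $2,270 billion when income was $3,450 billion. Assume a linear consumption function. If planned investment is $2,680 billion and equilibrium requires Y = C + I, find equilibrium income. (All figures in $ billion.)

MPC = (2270 − 500)/(3450 − 500) = 1770/2950 = 0.6
a = 500 − 0.6(500) = 200
Equilibrium: Y = 200 + 0.6Y + 2680
0.4Y = 2880, so Y = 2880/0.4 = 7200

Y = 7200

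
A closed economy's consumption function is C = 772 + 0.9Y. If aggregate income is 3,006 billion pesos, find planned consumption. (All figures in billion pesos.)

C = 772 + 0.9(3006) = 772 + 2705.4 = 3477.4

C = 3477.4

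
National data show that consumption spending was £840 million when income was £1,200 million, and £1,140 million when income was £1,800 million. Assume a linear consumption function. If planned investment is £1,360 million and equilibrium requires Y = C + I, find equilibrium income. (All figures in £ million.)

Y = 3200

MPC = (1140 − 840)/(1800 − 1200) = 300/600 = 0.5
a = 840 − 0.5(1200) = 240
Equilibrium: Y = 240 + 0.5Y + 1360
0.5Y = 1600, so Y = 1600/0.5 = 3200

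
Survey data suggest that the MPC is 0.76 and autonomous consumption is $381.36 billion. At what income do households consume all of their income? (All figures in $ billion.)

At break-even, C = Y: 381.36 + 0.76Y = Y
0.24Y = 381.36, so Y = 381.36/0.24 = 1589

Y = 1589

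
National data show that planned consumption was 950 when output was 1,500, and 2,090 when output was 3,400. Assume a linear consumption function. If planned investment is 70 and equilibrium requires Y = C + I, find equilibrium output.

MPC = (2090 − 950)/(3400 − 1500) = 1140/1900 = 0.6
a = 950 − 0.6(1500) = 50
Equilibrium: Y = 50 + 0.6Y + 70
0.4Y = 120, so Y = 120/0.4 = 300

Y = 300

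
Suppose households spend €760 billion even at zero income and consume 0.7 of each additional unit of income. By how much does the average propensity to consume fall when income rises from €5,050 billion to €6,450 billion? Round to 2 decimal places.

ΔAPC = 0.03

At Y = 5050: C = 760 + 0.7(5050) = 4295, APC = 4295/5050 = 0.850
At Y = 6450: C = 5275, APC = 5275/6450 = 0.818
Fall in APC = 0.850 − 0.818 = 0.032 ≈ 0.03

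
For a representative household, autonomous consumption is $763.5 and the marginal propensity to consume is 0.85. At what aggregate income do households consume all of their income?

Y = 5090

At break-even, C = Y: 763.5 + 0.85Y = Y
0.15Y = 763.5, so Y = 763.5/0.15 = 5090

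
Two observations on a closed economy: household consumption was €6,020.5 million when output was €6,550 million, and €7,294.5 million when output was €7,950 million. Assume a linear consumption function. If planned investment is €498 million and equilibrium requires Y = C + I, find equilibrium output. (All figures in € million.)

MPC = (7294.5 − 6020.5)/(7950 − 6550) = 1274/1400 = 0.91
a = 6020.5 − 0.91(6550) = 60
Equilibrium: Y = 60 + 0.91Y + 498
0.09Y = 558, so Y = 558/0.09 = 6200

Y = 6200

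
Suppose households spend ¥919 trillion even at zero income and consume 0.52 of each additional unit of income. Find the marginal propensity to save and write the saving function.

MPS = 1 − MPC = 1 − 0.52 = 0.48
S = Y − C = -919 + 0.48Y

MPS = 0.48; S = -919 + 0.48Y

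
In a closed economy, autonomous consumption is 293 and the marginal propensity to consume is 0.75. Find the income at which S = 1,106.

Y = 5596

S = Y − C = -293 + 0.25Y
-293 + 0.25Y = 1106, so 0.25Y = 1399 and Y = 5596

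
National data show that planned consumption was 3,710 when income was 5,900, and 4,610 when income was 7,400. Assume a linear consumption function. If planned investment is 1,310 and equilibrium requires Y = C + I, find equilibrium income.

MPC = (4610 − 3710)/(7400 − 5900) = 900/1500 = 0.6
a = 3710 − 0.6(5900) = 170
Equilibrium: Y = 170 + 0.6Y + 1310
0.4Y = 1480, so Y = 1480/0.4 = 3700

Y = 3700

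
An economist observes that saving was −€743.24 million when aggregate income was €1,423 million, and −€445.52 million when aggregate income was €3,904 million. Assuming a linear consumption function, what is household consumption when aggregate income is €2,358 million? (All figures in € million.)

C = 2989.04

MPS = ΔS/ΔY = (-445.52 − (-743.24))/(3904 − 1423) = 297.72/2481 = 0.12
MPC = 1 − MPS = 0.88
Autonomous saving = -743.24 − 0.12(1423) = -914, so a = 914
C = 914 + 0.88(2358) = 914 + 2075.04 = 2989.04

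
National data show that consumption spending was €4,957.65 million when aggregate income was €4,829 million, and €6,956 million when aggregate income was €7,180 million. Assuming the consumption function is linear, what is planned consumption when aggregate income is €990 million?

C = 1694.5

MPC = (6956 − 4957.65)/(7180 − 4829) = 1998.35/2351 = 0.85
a = 4957.65 − 0.85(4829) = 4957.65 − 4104.65 = 853
C = 853 + 0.85(990) = 853 + 841.5 = 1694.5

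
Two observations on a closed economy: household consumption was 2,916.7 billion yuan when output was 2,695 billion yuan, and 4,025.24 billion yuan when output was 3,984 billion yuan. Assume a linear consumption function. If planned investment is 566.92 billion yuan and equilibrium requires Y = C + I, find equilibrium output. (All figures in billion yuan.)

Y = 8328

MPC = (4025.24 − 2916.7)/(3984 − 2695) = 1108.54/1289 = 0.86
a = 2916.7 − 0.86(2695) = 599
Equilibrium: Y = 599 + 0.86Y + 566.92
0.14Y = 1165.92, so Y = 1165.92/0.14 = 8328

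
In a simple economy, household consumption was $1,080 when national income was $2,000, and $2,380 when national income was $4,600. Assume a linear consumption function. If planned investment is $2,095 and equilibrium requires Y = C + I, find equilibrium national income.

Y = 4350

MPC = (2380 − 1080)/(4600 − 2000) = 1300/2600 = 0.5
a = 1080 − 0.5(2000) = 80
Equilibrium: Y = 80 + 0.5Y + 2095
0.5Y = 2175, so Y = 2175/0.5 = 4350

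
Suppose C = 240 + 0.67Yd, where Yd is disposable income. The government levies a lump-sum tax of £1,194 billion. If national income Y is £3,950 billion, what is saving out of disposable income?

S = 669.48

Yd = Y − T = 3950 − 1194 = 2756
C = 240 + 0.67(2756) = 240 + 1846.52 = 2086.52
S = Yd − C = 2756 − 2086.52 = 669.48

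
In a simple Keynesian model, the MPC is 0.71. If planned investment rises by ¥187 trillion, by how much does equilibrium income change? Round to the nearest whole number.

The multiplier is 1/(1 − MPC) = 1/0.29.
ΔY = 187/0.29 = 644.83 ≈ 645

ΔY ≈ 645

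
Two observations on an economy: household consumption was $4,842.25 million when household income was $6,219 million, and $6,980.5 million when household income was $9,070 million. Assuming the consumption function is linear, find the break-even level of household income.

MPC = (6980.5 − 4842.25)/(9070 − 6219) = 2138.25/2851 = 0.75
a = 4842.25 − 0.75(6219) = 4842.25 − 4664.25 = 178
Break-even: Y = a/(1−MPC) = 178/0.25 = 712

Y = 712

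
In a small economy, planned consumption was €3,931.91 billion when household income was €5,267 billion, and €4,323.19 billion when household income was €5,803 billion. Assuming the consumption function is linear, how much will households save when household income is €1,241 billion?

S = 248.07

MPC = (4323.19 − 3931.91)/(5803 − 5267) = 391.28/536 = 0.73
a = 3931.91 − 0.73(5267) = 3931.91 − 3844.91 = 87
C = 87 + 0.73(1241) = 992.93
S = 1241 − 992.93 = 248.07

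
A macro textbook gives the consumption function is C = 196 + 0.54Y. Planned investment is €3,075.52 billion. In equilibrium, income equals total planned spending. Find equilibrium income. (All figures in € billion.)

Y = 7112

Y = C + I = 196 + 0.54Y + 3075.52
Y − 0.54Y = 3271.52
0.46Y = 3271.52, so Y = 3271.52/0.46 = 7112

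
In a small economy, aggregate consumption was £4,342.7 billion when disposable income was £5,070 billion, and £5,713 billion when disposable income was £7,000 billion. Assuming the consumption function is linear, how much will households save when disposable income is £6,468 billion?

MPC = (5713 − 4342.7)/(7000 − 5070) = 1370.3/1930 = 0.71
a = 4342.7 − 0.71(5070) = 4342.7 − 3599.7 = 743
C = 743 + 0.71(6468) = 5335.28
S = 6468 − 5335.28 = 1132.72

S = 1132.72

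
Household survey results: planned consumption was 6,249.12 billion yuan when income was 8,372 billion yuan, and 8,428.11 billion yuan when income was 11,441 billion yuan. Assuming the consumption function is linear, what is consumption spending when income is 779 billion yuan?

MPC = (8428.11 − 6249.12)/(11441 − 8372) = 2178.99/3069 = 0.71
a = 6249.12 − 0.71(8372) = 6249.12 − 5944.12 = 305
C = 305 + 0.71(779) = 305 + 553.09 = 858.09

C = 858.09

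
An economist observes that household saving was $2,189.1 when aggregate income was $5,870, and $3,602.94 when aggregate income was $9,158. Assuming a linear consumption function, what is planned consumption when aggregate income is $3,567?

MPS = ΔS/ΔY = (3602.94 − 2189.1)/(9158 − 5870) = 1413.84/3288 = 0.43
MPC = 1 − MPS = 0.57
Autonomous saving = 2189.1 − 0.43(5870) = -335, so a = 335
C = 335 + 0.57(3567) = 335 + 2033.19 = 2368.19

C = 2368.19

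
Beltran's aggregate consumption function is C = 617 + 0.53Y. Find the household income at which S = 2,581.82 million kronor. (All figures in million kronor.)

Y = 6806

S = Y − C = -617 + 0.47Y
-617 + 0.47Y = 2581.82, so 0.47Y = 3198.82 and Y = 6806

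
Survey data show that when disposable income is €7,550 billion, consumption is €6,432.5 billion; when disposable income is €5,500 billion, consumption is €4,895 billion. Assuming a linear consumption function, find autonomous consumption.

a = 770

MPC = ΔC/ΔY = (6432.5 − 4895)/(7550 − 5500) = 1537.5/2050 = 0.75
a = C − MPC·Y = 4895 − 0.75(5500) = 4895 − 4125 = 770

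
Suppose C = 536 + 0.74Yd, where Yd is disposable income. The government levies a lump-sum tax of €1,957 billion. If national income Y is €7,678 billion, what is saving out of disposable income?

S = 951.46

Yd = Y − T = 7678 − 1957 = 5721
C = 536 + 0.74(5721) = 536 + 4233.54 = 4769.54
S = Yd − C = 5721 − 4769.54 = 951.46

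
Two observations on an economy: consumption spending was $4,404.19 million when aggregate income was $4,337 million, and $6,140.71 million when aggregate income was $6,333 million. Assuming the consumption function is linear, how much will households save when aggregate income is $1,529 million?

MPC = (6140.71 − 4404.19)/(6333 − 4337) = 1736.52/1996 = 0.87
a = 4404.19 − 0.87(4337) = 4404.19 − 3773.19 = 631
C = 631 + 0.87(1529) = 1961.23
S = 1529 − 1961.23 = -432.23

S = -432.23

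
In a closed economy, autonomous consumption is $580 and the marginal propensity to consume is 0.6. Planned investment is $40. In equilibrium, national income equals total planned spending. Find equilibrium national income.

Y = 1550

Y = C + I = 580 + 0.6Y + 40
Y − 0.6Y = 620
0.4Y = 620, so Y = 620/0.4 = 1550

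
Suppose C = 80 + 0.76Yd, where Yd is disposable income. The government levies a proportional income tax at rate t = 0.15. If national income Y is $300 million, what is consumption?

C = 273.8

Yd = (1 − 0.15)(300) = 0.85(300) = 255
C = 80 + 0.76(255) = 80 + 193.8 = 273.8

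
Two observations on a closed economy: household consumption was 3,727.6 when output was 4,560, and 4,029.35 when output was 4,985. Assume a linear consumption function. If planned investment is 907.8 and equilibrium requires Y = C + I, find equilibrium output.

Y = 4820

MPC = (4029.35 − 3727.6)/(4985 − 4560) = 301.75/425 = 0.71
a = 3727.6 − 0.71(4560) = 490
Equilibrium: Y = 490 + 0.71Y + 907.8
0.29Y = 1397.8, so Y = 1397.8/0.29 = 4820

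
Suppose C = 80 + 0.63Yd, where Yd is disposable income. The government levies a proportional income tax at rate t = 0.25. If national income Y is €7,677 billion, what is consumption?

C = 3707.3825

Yd = (1 − 0.25)(7677) = 0.75(7677) = 5757.75
C = 80 + 0.63(5757.75) = 80 + 3627.3825 = 3707.3825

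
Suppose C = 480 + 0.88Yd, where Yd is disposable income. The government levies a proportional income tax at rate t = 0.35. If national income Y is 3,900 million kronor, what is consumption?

C = 2710.8

Yd = (1 − 0.35)(3900) = 0.65(3900) = 2535
C = 480 + 0.88(2535) = 480 + 2230.8 = 2710.8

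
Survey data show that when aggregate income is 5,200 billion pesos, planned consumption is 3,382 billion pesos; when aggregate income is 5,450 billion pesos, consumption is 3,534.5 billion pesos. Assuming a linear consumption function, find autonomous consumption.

MPC = ΔC/ΔY = (3534.5 − 3382)/(5450 − 5200) = 152.5/250 = 0.61
a = C − MPC·Y = 3382 − 0.61(5200) = 3382 − 3172 = 210

a = 210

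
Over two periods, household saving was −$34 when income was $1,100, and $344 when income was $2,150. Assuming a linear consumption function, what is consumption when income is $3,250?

MPS = ΔS/ΔY = (344 − (-34))/(2150 − 1100) = 378/1050 = 0.36
MPC = 1 − MPS = 0.64
Autonomous saving = -34 − 0.36(1100) = -430, so a = 430
C = 430 + 0.64(3250) = 430 + 2080 = 2510

C = 2510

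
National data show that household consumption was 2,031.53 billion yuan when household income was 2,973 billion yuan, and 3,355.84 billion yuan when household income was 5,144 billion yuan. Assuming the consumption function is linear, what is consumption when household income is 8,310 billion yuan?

C = 5287.1

MPC = (3355.84 − 2031.53)/(5144 − 2973) = 1324.31/2171 = 0.61
a = 2031.53 − 0.61(2973) = 2031.53 − 1813.53 = 218
C = 218 + 0.61(8310) = 218 + 5069.1 = 5287.1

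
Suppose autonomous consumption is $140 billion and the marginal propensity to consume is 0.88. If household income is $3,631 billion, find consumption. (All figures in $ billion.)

C = 3335.28

C = 140 + 0.88(3631) = 140 + 3195.28 = 3335.28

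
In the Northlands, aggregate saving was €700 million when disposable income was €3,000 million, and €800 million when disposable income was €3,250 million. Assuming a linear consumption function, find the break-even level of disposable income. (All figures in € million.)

Y = 1250

MPS = ΔS/ΔY = (800 − 700)/(3250 − 3000) = 100/250 = 0.4
MPC = 1 − MPS = 0.6
From S(3000) = 700: −a + 0.4(3000) = 700, so a = 1200 − 700 = 500
Break-even (S = 0): Y = a/MPS = 500/0.4 = 1250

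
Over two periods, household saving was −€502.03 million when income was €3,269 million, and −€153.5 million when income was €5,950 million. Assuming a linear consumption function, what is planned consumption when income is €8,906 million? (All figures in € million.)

C = 8675.22

MPS = ΔS/ΔY = (-153.5 − (-502.03))/(5950 − 3269) = 348.53/2681 = 0.13
MPC = 1 − MPS = 0.87
Autonomous saving = -502.03 − 0.13(3269) = -927, so a = 927
C = 927 + 0.87(8906) = 927 + 7748.22 = 8675.22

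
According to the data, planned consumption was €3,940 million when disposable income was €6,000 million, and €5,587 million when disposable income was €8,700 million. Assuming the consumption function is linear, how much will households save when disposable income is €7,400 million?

S = 2606

MPC = (5587 − 3940)/(8700 − 6000) = 1647/2700 = 0.61
a = 3940 − 0.61(6000) = 3940 − 3660 = 280
C = 280 + 0.61(7400) = 4794
S = 7400 − 4794 = 2606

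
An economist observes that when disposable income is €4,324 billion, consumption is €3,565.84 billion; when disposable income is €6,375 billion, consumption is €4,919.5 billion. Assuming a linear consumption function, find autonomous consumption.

a = 712

MPC = ΔC/ΔY = (4919.5 − 3565.84)/(6375 − 4324) = 1353.66/2051 = 0.66
a = C − MPC·Y = 3565.84 − 0.66(4324) = 3565.84 − 2853.84 = 712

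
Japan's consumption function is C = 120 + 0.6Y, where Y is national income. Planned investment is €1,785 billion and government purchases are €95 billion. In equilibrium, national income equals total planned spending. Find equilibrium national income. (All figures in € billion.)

Y = 5000

Y = C + I + G = 120 + 0.6Y + 1785 + 95
Y − 0.6Y = 2000
0.4Y = 2000, so Y = 2000/0.4 = 5000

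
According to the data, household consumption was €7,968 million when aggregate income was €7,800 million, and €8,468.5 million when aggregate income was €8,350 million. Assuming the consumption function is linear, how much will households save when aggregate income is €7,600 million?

MPC = (8468.5 − 7968)/(8350 − 7800) = 500.5/550 = 0.91
a = 7968 − 0.91(7800) = 7968 − 7098 = 870
C = 870 + 0.91(7600) = 7786
S = 7600 − 7786 = -186

S = -186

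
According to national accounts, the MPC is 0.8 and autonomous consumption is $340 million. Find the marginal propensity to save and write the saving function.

MPS = 0.2; S = -340 + 0.2Y

MPS = 1 − MPC = 1 − 0.8 = 0.2
S = Y − C = -340 + 0.2Y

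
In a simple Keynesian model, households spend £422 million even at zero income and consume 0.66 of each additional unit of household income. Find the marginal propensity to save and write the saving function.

MPS = 1 − MPC = 1 − 0.66 = 0.34
S = Y − C = -422 + 0.34Y

MPS = 0.34; S = -422 + 0.34Y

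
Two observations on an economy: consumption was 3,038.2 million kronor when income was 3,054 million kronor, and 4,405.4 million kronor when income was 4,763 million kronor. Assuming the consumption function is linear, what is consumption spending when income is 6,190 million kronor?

MPC = (4405.4 − 3038.2)/(4763 − 3054) = 1367.2/1709 = 0.8
a = 3038.2 − 0.8(3054) = 3038.2 − 2443.2 = 595
C = 595 + 0.8(6190) = 595 + 4952 = 5547

C = 5547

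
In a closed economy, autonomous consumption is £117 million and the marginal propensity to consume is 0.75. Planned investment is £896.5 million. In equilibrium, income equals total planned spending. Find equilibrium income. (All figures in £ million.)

Y = 4054

Y = C + I = 117 + 0.75Y + 896.5
Y − 0.75Y = 1013.5
0.25Y = 1013.5, so Y = 1013.5/0.25 = 4054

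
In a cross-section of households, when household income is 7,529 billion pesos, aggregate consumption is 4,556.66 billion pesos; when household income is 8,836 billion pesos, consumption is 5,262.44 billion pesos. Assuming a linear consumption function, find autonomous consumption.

a = 491

MPC = ΔC/ΔY = (5262.44 − 4556.66)/(8836 − 7529) = 705.78/1307 = 0.54
a = C − MPC·Y = 4556.66 − 0.54(7529) = 4556.66 − 4065.66 = 491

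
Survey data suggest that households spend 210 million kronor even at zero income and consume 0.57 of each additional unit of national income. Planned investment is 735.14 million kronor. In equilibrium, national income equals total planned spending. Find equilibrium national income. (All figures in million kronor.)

Y = C + I = 210 + 0.57Y + 735.14
Y − 0.57Y = 945.14
0.43Y = 945.14, so Y = 945.14/0.43 = 2198

Y = 2198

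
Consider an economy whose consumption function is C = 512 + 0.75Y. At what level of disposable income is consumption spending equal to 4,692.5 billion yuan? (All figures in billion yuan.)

Y = 5574

512 + 0.75Y = 4692.5
0.75Y = 4180.5, so Y = 4180.5/0.75 = 5574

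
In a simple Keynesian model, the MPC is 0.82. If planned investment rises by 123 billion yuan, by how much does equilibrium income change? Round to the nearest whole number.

ΔY ≈ 683

The multiplier is 1/(1 − MPC) = 1/0.18.
ΔY = 123/0.18 = 683.33 ≈ 683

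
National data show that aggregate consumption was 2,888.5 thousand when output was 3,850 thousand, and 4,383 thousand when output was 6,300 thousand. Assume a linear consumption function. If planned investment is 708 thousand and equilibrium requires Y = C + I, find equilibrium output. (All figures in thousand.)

Y = 3200

MPC = (4383 − 2888.5)/(6300 − 3850) = 1494.5/2450 = 0.61
a = 2888.5 − 0.61(3850) = 540
Equilibrium: Y = 540 + 0.61Y + 708
0.39Y = 1248, so Y = 1248/0.39 = 3200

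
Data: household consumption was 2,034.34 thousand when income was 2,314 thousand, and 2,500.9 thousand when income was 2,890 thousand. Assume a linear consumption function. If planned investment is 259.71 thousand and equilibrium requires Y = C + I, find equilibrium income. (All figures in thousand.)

MPC = (2500.9 − 2034.34)/(2890 − 2314) = 466.56/576 = 0.81
a = 2034.34 − 0.81(2314) = 160
Equilibrium: Y = 160 + 0.81Y + 259.71
0.19Y = 419.71, so Y = 419.71/0.19 = 2209

Y = 2209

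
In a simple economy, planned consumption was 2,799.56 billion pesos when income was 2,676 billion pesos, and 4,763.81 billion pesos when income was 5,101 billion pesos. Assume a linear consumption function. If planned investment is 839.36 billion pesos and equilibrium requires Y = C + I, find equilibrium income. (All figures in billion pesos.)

Y = 7744

MPC = (4763.81 − 2799.56)/(5101 − 2676) = 1964.25/2425 = 0.81
a = 2799.56 − 0.81(2676) = 632
Equilibrium: Y = 632 + 0.81Y + 839.36
0.19Y = 1471.36, so Y = 1471.36/0.19 = 7744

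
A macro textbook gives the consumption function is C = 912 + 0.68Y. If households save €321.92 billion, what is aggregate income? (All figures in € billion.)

Y = 3856

S = Y − C = -912 + 0.32Y
-912 + 0.32Y = 321.92, so 0.32Y = 1233.92 and Y = 3856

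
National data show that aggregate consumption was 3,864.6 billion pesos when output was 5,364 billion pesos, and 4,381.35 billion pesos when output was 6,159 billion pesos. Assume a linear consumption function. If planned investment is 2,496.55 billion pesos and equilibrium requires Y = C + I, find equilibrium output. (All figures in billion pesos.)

Y = 8213

MPC = (4381.35 − 3864.6)/(6159 − 5364) = 516.75/795 = 0.65
a = 3864.6 − 0.65(5364) = 378
Equilibrium: Y = 378 + 0.65Y + 2496.55
0.35Y = 2874.55, so Y = 2874.55/0.35 = 8213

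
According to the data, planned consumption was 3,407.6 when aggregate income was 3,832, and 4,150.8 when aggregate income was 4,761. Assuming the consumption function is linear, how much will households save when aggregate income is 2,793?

S = 216.6

MPC = (4150.8 − 3407.6)/(4761 − 3832) = 743.2/929 = 0.8
a = 3407.6 − 0.8(3832) = 3407.6 − 3065.6 = 342
C = 342 + 0.8(2793) = 2576.4
S = 2793 − 2576.4 = 216.6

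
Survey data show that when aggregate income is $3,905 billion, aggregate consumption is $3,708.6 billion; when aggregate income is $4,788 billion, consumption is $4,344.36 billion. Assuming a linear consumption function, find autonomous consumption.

a = 897

MPC = ΔC/ΔY = (4344.36 − 3708.6)/(4788 − 3905) = 635.76/883 = 0.72
a = C − MPC·Y = 3708.6 − 0.72(3905) = 3708.6 − 2811.6 = 897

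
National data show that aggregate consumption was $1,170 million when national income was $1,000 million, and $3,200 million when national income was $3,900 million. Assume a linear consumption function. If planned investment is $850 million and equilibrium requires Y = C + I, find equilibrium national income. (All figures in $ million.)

MPC = (3200 − 1170)/(3900 − 1000) = 2030/2900 = 0.7
a = 1170 − 0.7(1000) = 470
Equilibrium: Y = 470 + 0.7Y + 850
0.3Y = 1320, so Y = 1320/0.3 = 4400

Y = 4400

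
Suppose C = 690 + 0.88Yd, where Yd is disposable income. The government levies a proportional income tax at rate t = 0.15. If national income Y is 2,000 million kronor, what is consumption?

C = 2186

Yd = (1 − 0.15)(2000) = 0.85(2000) = 1700
C = 690 + 0.88(1700) = 690 + 1496 = 2186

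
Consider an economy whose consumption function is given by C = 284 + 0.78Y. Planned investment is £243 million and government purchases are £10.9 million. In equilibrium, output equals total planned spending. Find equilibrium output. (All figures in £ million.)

Y = C + I + G = 284 + 0.78Y + 243 + 10.9
Y − 0.78Y = 537.9
0.22Y = 537.9, so Y = 537.9/0.22 = 2445

Y = 2445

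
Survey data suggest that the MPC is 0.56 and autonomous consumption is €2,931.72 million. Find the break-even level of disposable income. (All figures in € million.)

Y = 6663

At break-even, C = Y: 2931.72 + 0.56Y = Y
0.44Y = 2931.72, so Y = 2931.72/0.44 = 6663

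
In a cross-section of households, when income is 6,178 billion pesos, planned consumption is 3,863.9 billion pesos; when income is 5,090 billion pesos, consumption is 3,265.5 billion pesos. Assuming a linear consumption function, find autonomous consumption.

a = 466

MPC = ΔC/ΔY = (3863.9 − 3265.5)/(6178 − 5090) = 598.4/1088 = 0.55
a = C − MPC·Y = 3265.5 − 0.55(5090) = 3265.5 − 2799.5 = 466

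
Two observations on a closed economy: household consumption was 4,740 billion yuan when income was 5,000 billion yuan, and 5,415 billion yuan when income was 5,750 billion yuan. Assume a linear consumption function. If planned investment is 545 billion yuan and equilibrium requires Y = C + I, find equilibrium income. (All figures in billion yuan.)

MPC = (5415 − 4740)/(5750 − 5000) = 675/750 = 0.9
a = 4740 − 0.9(5000) = 240
Equilibrium: Y = 240 + 0.9Y + 545
0.1Y = 785, so Y = 785/0.1 = 7850

Y = 7850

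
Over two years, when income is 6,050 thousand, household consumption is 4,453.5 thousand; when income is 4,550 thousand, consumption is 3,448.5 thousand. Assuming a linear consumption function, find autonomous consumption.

a = 400

MPC = ΔC/ΔY = (4453.5 − 3448.5)/(6050 − 4550) = 1005/1500 = 0.67
a = C − MPC·Y = 3448.5 − 0.67(4550) = 3448.5 − 3048.5 = 400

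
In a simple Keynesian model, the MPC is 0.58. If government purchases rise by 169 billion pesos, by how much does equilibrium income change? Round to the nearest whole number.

The multiplier is 1/(1 − MPC) = 1/0.42.
ΔY = 169/0.42 = 402.38 ≈ 402

ΔY ≈ 402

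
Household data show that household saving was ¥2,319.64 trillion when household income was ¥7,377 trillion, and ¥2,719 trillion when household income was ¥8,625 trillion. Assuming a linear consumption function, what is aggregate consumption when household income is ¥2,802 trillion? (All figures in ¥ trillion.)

C = 1946.36

MPS = ΔS/ΔY = (2719 − 2319.64)/(8625 − 7377) = 399.36/1248 = 0.32
MPC = 1 − MPS = 0.68
Autonomous saving = 2319.64 − 0.32(7377) = -41, so a = 41
C = 41 + 0.68(2802) = 41 + 1905.36 = 1946.36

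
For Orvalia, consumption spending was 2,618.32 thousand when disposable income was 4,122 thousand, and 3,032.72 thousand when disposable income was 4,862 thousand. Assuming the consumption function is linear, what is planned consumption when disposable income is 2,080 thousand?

MPC = (3032.72 − 2618.32)/(4862 − 4122) = 414.4/740 = 0.56
a = 2618.32 − 0.56(4122) = 2618.32 − 2308.32 = 310
C = 310 + 0.56(2080) = 310 + 1164.8 = 1474.8

C = 1474.8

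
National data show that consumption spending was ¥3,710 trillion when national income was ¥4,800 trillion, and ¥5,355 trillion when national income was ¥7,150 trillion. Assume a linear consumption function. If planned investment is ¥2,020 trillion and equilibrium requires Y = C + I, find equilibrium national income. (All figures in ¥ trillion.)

MPC = (5355 − 3710)/(7150 − 4800) = 1645/2350 = 0.7
a = 3710 − 0.7(4800) = 350
Equilibrium: Y = 350 + 0.7Y + 2020
0.3Y = 2370, so Y = 2370/0.3 = 7900

Y = 7900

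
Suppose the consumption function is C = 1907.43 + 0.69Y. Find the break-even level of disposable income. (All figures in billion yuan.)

Y = 6153

At break-even, C = Y: 1907.43 + 0.69Y = Y
0.31Y = 1907.43, so Y = 1907.43/0.31 = 6153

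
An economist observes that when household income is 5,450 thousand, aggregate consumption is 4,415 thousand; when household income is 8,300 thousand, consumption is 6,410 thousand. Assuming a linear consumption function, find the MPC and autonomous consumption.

MPC = 0.7; a = 600

MPC = ΔC/ΔY = (6410 − 4415)/(8300 − 5450) = 1995/2850 = 0.7
a = C − MPC·Y = 4415 − 0.7(5450) = 4415 − 3815 = 600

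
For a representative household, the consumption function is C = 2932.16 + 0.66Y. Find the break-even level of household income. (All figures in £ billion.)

At break-even, C = Y: 2932.16 + 0.66Y = Y
0.34Y = 2932.16, so Y = 2932.16/0.34 = 8624

Y = 8624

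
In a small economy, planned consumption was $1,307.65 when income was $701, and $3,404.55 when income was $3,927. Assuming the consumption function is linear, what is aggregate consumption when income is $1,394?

C = 1758.1

MPC = (3404.55 − 1307.65)/(3927 − 701) = 2096.9/3226 = 0.65
a = 1307.65 − 0.65(701) = 1307.65 − 455.65 = 852
C = 852 + 0.65(1394) = 852 + 906.1 = 1758.1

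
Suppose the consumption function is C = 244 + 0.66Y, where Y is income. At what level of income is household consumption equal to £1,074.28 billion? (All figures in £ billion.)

244 + 0.66Y = 1074.28
0.66Y = 830.28, so Y = 830.28/0.66 = 1258

Y = 1258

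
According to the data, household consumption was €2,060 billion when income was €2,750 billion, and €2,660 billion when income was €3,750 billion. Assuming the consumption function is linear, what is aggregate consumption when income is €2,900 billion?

C = 2150

MPC = (2660 − 2060)/(3750 − 2750) = 600/1000 = 0.6
a = 2060 − 0.6(2750) = 2060 − 1650 = 410
C = 410 + 0.6(2900) = 410 + 1740 = 2150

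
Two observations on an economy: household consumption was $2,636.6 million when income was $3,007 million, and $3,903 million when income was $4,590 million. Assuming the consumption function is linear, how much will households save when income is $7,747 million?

MPC = (3903 − 2636.6)/(4590 − 3007) = 1266.4/1583 = 0.8
a = 2636.6 − 0.8(3007) = 2636.6 − 2405.6 = 231
C = 231 + 0.8(7747) = 6428.6
S = 7747 − 6428.6 = 1318.4

S = 1318.4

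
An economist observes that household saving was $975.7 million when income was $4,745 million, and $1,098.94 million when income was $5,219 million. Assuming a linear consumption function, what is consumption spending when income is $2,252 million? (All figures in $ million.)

MPS = ΔS/ΔY = (1098.94 − 975.7)/(5219 − 4745) = 123.24/474 = 0.26
MPC = 1 − MPS = 0.74
Autonomous saving = 975.7 − 0.26(4745) = -258, so a = 258
C = 258 + 0.74(2252) = 258 + 1666.48 = 1924.48

C = 1924.48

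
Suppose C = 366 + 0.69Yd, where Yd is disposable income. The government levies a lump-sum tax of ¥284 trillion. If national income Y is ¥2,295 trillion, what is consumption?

Yd = Y − T = 2295 − 284 = 2011
C = 366 + 0.69(2011) = 366 + 1387.59 = 1753.59

C = 1753.59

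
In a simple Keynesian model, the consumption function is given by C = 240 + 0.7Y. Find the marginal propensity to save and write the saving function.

MPS = 1 − MPC = 1 − 0.7 = 0.3
S = Y − C = -240 + 0.3Y

MPS = 0.3; S = -240 + 0.3Y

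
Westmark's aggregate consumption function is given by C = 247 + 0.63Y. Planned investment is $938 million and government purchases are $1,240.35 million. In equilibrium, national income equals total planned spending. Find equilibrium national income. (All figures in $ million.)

Y = 6555

Y = C + I + G = 247 + 0.63Y + 938 + 1240.35
Y − 0.63Y = 2425.35
0.37Y = 2425.35, so Y = 2425.35/0.37 = 6555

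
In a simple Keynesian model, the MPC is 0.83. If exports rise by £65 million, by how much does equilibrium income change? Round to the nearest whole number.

The multiplier is 1/(1 − MPC) = 1/0.17.
ΔY = 65/0.17 = 382.35 ≈ 382

ΔY ≈ 382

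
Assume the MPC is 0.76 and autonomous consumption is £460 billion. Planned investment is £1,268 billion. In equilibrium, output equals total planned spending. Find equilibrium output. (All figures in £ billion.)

Y = C + I = 460 + 0.76Y + 1268
Y − 0.76Y = 1728
0.24Y = 1728, so Y = 1728/0.24 = 7200

Y = 7200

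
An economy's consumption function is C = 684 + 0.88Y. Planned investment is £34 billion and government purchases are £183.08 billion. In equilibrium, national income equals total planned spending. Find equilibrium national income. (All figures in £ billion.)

Y = 7509

Y = C + I + G = 684 + 0.88Y + 34 + 183.08
Y − 0.88Y = 901.08
0.12Y = 901.08, so Y = 901.08/0.12 = 7509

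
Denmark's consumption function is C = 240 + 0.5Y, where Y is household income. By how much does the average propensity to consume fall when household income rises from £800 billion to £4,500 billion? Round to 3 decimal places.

ΔAPC = 0.247

At Y = 800: C = 240 + 0.5(800) = 640, APC = 640/800 = 0.8000
At Y = 4500: C = 2490, APC = 2490/4500 = 0.5533
Fall in APC = 0.8000 − 0.5533 = 0.2467 ≈ 0.247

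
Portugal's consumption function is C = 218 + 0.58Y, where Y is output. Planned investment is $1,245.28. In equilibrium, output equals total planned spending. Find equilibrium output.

Y = C + I = 218 + 0.58Y + 1245.28
Y − 0.58Y = 1463.28
0.42Y = 1463.28, so Y = 1463.28/0.42 = 3484

Y = 3484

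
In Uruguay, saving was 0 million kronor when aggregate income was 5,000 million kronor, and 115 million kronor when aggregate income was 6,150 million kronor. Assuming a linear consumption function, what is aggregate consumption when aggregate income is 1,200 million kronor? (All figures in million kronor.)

MPS = ΔS/ΔY = (115 − 0)/(6150 − 5000) = 115/1150 = 0.1
MPC = 1 − MPS = 0.9
Autonomous saving = 0 − 0.1(5000) = -500, so a = 500
C = 500 + 0.9(1200) = 500 + 1080 = 1580

C = 1580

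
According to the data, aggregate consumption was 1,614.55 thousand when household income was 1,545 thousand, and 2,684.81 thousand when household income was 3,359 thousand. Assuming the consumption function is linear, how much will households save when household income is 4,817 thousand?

MPC = (2684.81 − 1614.55)/(3359 − 1545) = 1070.26/1814 = 0.59
a = 1614.55 − 0.59(1545) = 1614.55 − 911.55 = 703
C = 703 + 0.59(4817) = 3545.03
S = 4817 − 3545.03 = 1271.97

S = 1271.97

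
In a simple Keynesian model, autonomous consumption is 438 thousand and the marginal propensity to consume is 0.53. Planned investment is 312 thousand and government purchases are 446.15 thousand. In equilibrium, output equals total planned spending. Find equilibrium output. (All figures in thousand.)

Y = C + I + G = 438 + 0.53Y + 312 + 446.15
Y − 0.53Y = 1196.15
0.47Y = 1196.15, so Y = 1196.15/0.47 = 2545

Y = 2545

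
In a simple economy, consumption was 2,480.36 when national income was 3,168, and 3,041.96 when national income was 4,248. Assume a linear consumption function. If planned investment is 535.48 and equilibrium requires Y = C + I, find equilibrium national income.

MPC = (3041.96 − 2480.36)/(4248 − 3168) = 561.6/1080 = 0.52
a = 2480.36 − 0.52(3168) = 833
Equilibrium: Y = 833 + 0.52Y + 535.48
0.48Y = 1368.48, so Y = 1368.48/0.48 = 2851

Y = 2851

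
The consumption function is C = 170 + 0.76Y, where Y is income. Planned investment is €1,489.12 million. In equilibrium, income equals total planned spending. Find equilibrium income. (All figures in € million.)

Y = 6913

Y = C + I = 170 + 0.76Y + 1489.12
Y − 0.76Y = 1659.12
0.24Y = 1659.12, so Y = 1659.12/0.24 = 6913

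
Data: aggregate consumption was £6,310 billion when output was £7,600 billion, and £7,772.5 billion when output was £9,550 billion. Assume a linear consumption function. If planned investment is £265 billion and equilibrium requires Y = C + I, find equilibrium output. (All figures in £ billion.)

MPC = (7772.5 − 6310)/(9550 − 7600) = 1462.5/1950 = 0.75
a = 6310 − 0.75(7600) = 610
Equilibrium: Y = 610 + 0.75Y + 265
0.25Y = 875, so Y = 875/0.25 = 3500

Y = 3500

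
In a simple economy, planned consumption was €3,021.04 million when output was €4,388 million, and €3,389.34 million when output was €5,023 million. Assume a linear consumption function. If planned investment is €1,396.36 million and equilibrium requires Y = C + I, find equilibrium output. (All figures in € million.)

Y = 4458

MPC = (3389.34 − 3021.04)/(5023 − 4388) = 368.3/635 = 0.58
a = 3021.04 − 0.58(4388) = 476
Equilibrium: Y = 476 + 0.58Y + 1396.36
0.42Y = 1872.36, so Y = 1872.36/0.42 = 4458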